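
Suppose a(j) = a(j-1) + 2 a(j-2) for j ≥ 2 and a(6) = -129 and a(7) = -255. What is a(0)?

Rearranging, a(j-2) = (a(j) - a(j-1)) / 2.
a(5) = (-255 - (-129)) / 2 = -126/2 = -63
a(4) = (-129 - (-63)) / 2 = -66/2 = -33
a(3) = (-63 - (-33)) / 2 = -30/2 = -15
a(2) = (-33 - (-15)) / 2 = -18/2 = -9
a(1) = (-15 - (-9)) / 2 = -6/2 = -3
a(0) = (-9 - (-3)) / 2 = -6/2 = -3

-3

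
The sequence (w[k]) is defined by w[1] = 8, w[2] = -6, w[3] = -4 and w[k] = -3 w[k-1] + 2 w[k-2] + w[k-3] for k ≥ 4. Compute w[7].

w[4] = -3*(-4) + 2*(-6) + 8 = 8
w[5] = -3*8 + 2*(-4) + (-6) = -38
w[6] = -3*(-38) + 2*8 + (-4) = 126
w[7] = -3*126 + 2*(-38) + 8 = -446

-446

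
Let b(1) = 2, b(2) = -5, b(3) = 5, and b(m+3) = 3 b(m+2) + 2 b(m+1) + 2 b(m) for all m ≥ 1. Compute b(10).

20005

b(4) = 3·5 + 2·(-5) + 2·2 = 9
b(5) = 3·9 + 2·5 + 2·(-5) = 27
b(6) = 3·27 + 2·9 + 2·5 = 109
b(7) = 3·109 + 2·27 + 2·9 = 399
b(8) = 3·399 + 2·109 + 2·27 = 1469
b(9) = 3·1469 + 2·399 + 2·109 = 5423
b(10) = 3·5423 + 2·1469 + 2·399 = 20005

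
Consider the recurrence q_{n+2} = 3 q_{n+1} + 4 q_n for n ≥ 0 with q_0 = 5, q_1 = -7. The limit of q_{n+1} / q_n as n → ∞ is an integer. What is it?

The characteristic equation is r^2 - 3r - 4 = 0, which factors as (r - 4)(r + 1) = 0.
So the roots are 4 and -1. Since |4| > |-1| and the coefficient of 4^n is non-zero, the ratio tends to 4.

4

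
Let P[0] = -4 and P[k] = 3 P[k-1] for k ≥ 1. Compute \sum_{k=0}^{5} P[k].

P[1] = 3(-4) = -12
P[2] = 3(-12) = -36
P[3] = 3(-36) = -108
P[4] = 3(-108) = -324
P[5] = 3(-324) = -972
Sum = (-4) + (-12) + (-36) + (-108) + (-324) + (-972) = -1456

-1456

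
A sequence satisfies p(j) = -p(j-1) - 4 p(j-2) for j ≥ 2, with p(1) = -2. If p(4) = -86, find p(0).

Let p(0) = y.
p(2) = 2 - 4y
p(3) = 6 + 4y
p(4) = -14 + 12y
So -14 + 12y = -86, giving y = -6.

-6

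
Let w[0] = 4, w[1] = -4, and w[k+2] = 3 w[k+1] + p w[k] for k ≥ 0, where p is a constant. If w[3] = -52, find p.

w[2] = -12 + 4p
w[3] = -36 + 8p
So -36 + 8p = -52, giving p = -2.

-2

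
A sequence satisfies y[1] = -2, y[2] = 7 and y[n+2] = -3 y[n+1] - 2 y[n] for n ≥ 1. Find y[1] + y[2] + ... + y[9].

-852

y[3] = -3(7) - 2(-2) = -17
y[4] = -3(-17) - 2(7) = 37
y[5] = -3(37) - 2(-17) = -77
y[6] = -3(-77) - 2(37) = 157
y[7] = -3(157) - 2(-77) = -317
y[8] = -3(-317) - 2(157) = 637
y[9] = -3(637) - 2(-317) = -1277
Sum = (-2) + 7 + (-17) + 37 + (-77) + 157 + (-317) + 637 + (-1277) = -852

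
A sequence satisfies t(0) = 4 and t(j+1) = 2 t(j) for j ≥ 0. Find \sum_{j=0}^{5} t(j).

t(1) = 2(4) = 8
t(2) = 2(8) = 16
t(3) = 2(16) = 32
t(4) = 2(32) = 64
t(5) = 2(64) = 128
Sum = 4 + 8 + 16 + 32 + 64 + 128 = 252

252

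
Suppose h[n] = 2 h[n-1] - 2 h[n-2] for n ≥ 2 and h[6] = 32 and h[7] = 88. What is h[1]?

Rearranging, h[n-2] = (h[n] - 2 h[n-1]) / -2.
h[5] = (88 - 2*32) / -2 = 24/-2 = -12
h[4] = (32 - 2*(-12)) / -2 = 56/-2 = -28
h[3] = (-12 - 2*(-28)) / -2 = 44/-2 = -22
h[2] = (-28 - 2*(-22)) / -2 = 16/-2 = -8
h[1] = (-22 - 2*(-8)) / -2 = -6/-2 = 3

3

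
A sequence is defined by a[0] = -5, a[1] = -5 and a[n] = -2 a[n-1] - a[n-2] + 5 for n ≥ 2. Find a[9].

-105

a[2] = -2(-5) - (-5) + 5 = 20
a[3] = -2(20) - (-5) + 5 = -30
a[4] = -2(-30) - 20 + 5 = 45
a[5] = -2(45) - (-30) + 5 = -55
a[6] = -2(-55) - 45 + 5 = 70
a[7] = -2(70) - (-55) + 5 = -80
a[8] = -2(-80) - 70 + 5 = 95
a[9] = -2(95) - (-80) + 5 = -105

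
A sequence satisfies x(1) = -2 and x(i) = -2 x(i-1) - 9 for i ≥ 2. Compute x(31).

The fixed point is -9/(1 + 2) = -3, so x(i) + 3 = -2(x(i-1) + 3).
Hence x(i) = 1·(-2)^{i-1} - 3.
x(31) = 1·(-2)^{30} - 3 = 1·1073741824 - 3 = 1073741821.

1073741821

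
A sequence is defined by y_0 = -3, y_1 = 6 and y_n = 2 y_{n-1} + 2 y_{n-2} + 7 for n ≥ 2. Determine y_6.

y_2 = 2*6 + 2*(-3) + 7 = 13
y_3 = 2*13 + 2*6 + 7 = 45
y_4 = 2*45 + 2*13 + 7 = 123
y_5 = 2*123 + 2*45 + 7 = 343
y_6 = 2*343 + 2*123 + 7 = 939

939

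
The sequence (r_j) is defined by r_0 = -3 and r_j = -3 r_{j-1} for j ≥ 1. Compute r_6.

-2187

r_1 = -3*(-3) = 9
r_2 = -3*9 = -27
r_3 = -3*(-27) = 81
r_4 = -3*81 = -243
r_5 = -3*(-243) = 729
r_6 = -3*729 = -2187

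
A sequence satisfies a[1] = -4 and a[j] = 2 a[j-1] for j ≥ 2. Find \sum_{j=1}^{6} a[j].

a[2] = 2*(-4) = -8
a[3] = 2*(-8) = -16
a[4] = 2*(-16) = -32
a[5] = 2*(-32) = -64
a[6] = 2*(-64) = -128
Sum = (-4) + (-8) + (-16) + (-32) + (-64) + (-128) = -252

-252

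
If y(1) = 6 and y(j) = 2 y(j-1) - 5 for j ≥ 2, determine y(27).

The fixed point is -5/(1 - 2) = 5, so y(j) - 5 = 2(y(j-1) - 5).
Hence y(j) = 1·2^{j-1} + 5.
y(27) = 1·2^{26} + 5 = 1·67108864 + 5 = 67108869.

67108869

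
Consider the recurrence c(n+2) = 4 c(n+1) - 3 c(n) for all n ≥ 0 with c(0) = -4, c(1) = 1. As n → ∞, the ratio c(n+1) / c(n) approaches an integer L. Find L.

The characteristic equation is r^2 - 4r + 3 = 0, which factors as (r - 3)(r - 1) = 0.
So the roots are 3 and 1. Since |3| > |1| and the coefficient of 3^n is non-zero, the ratio tends to 3.

3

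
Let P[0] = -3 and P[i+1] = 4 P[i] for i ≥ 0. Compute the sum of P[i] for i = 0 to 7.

-65535

P[1] = 4*(-3) = -12
P[2] = 4*(-12) = -48
P[3] = 4*(-48) = -192
P[4] = 4*(-192) = -768
P[5] = 4*(-768) = -3072
P[6] = 4*(-3072) = -12288
P[7] = 4*(-12288) = -49152
Sum = (-3) + (-12) + (-48) + (-192) + (-768) + (-3072) + (-12288) + (-49152) = -65535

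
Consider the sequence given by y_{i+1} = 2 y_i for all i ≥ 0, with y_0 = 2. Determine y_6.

128

y_1 = 2(2) = 4
y_2 = 2(4) = 8
y_3 = 2(8) = 16
y_4 = 2(16) = 32
y_5 = 2(32) = 64
y_6 = 2(64) = 128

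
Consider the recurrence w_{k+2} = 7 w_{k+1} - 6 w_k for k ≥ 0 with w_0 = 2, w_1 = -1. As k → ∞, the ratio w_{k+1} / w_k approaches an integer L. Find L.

6

The characteristic equation is r^2 - 7r + 6 = 0, which factors as (r - 6)(r - 1) = 0.
So the roots are 6 and 1. Since |6| > |1| and the coefficient of 6^k is non-zero, the ratio tends to 6.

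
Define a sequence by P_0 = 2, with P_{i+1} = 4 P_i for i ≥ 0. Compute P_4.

P_1 = 4·2 = 8
P_2 = 4·8 = 32
P_3 = 4·32 = 128
P_4 = 4·128 = 512

512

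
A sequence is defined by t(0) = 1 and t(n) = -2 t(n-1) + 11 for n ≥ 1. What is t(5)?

t(1) = -2·1 + 11 = 9
t(2) = -2·9 + 11 = -7
t(3) = -2·(-7) + 11 = 25
t(4) = -2·25 + 11 = -39
t(5) = -2·(-39) + 11 = 89

89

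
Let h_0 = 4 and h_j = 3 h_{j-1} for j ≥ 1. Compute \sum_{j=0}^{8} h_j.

39364

h_1 = 3*4 = 12
h_2 = 3*12 = 36
h_3 = 3*36 = 108
h_4 = 3*108 = 324
h_5 = 3*324 = 972
h_6 = 3*972 = 2916
h_7 = 3*2916 = 8748
h_8 = 3*8748 = 26244
Sum = 4 + 12 + 36 + 108 + 324 + 972 + 2916 + 8748 + 26244 = 39364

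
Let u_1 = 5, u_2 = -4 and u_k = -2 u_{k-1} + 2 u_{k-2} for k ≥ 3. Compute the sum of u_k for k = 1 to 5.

99

u_3 = -2·(-4) + 2·5 = 18
u_4 = -2·18 + 2·(-4) = -44
u_5 = -2·(-44) + 2·18 = 124
Sum = 5 + (-4) + 18 + (-44) + 124 = 99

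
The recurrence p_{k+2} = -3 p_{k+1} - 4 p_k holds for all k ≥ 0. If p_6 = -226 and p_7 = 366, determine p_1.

Rearranging, p_{k-2} = (p_k + 3 p_{k-1}) / -4.
p_5 = (366 + 3(-226)) / -4 = -312/-4 = 78
p_4 = (-226 + 3(78)) / -4 = 8/-4 = -2
p_3 = (78 + 3(-2)) / -4 = 72/-4 = -18
p_2 = (-2 + 3(-18)) / -4 = -56/-4 = 14
p_1 = (-18 + 3(14)) / -4 = 24/-4 = -6

-6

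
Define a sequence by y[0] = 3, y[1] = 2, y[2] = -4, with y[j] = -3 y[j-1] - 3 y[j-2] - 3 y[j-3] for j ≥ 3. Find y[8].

207

y[3] = -3(-4) - 3(2) - 3(3) = -3
y[4] = -3(-3) - 3(-4) - 3(2) = 15
y[5] = -3(15) - 3(-3) - 3(-4) = -24
y[6] = -3(-24) - 3(15) - 3(-3) = 36
y[7] = -3(36) - 3(-24) - 3(15) = -81
y[8] = -3(-81) - 3(36) - 3(-24) = 207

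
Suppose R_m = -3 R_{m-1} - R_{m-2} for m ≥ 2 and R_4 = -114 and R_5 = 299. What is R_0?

9

Rearranging, R_{m-2} = -(R_m + 3 R_{m-1}).
R_3 = -(299 + 3·(-114)) = 43
R_2 = -(-114 + 3·43) = -15
R_1 = -(43 + 3·(-15)) = 2
R_0 = -(-15 + 3·2) = 9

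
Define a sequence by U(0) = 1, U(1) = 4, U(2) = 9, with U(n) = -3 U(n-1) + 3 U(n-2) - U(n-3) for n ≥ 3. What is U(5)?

-270

U(3) = -3(9) + 3(4) - 1 = -16
U(4) = -3(-16) + 3(9) - 4 = 71
U(5) = -3(71) + 3(-16) - 9 = -270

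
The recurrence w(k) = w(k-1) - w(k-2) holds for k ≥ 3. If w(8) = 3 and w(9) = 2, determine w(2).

3

Rearranging, w(k-2) = -(w(k) - w(k-1)).
w(7) = -(2 - 3) = 1
w(6) = -(3 - 1) = -2
w(5) = -(1 - (-2)) = -3
w(4) = -(-2 - (-3)) = -1
w(3) = -(-3 - (-1)) = 2
w(2) = -(-1 - 2) = 3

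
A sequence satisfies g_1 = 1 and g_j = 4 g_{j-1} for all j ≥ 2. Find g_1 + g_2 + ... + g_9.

g_2 = 4(1) = 4
g_3 = 4(4) = 16
g_4 = 4(16) = 64
g_5 = 4(64) = 256
g_6 = 4(256) = 1024
g_7 = 4(1024) = 4096
g_8 = 4(4096) = 16384
g_9 = 4(16384) = 65536
Sum = 1 + 4 + 16 + 64 + 256 + 1024 + 4096 + 16384 + 65536 = 87381

87381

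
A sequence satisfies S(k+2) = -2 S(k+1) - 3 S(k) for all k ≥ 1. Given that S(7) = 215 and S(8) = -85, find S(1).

5

Rearranging, S(k-2) = (S(k) + 2 S(k-1)) / -3.
S(6) = (-85 + 2·215) / -3 = 345/-3 = -115
S(5) = (215 + 2·(-115)) / -3 = -15/-3 = 5
S(4) = (-115 + 2·5) / -3 = -105/-3 = 35
S(3) = (5 + 2·35) / -3 = 75/-3 = -25
S(2) = (35 + 2·(-25)) / -3 = -15/-3 = 5
S(1) = (-25 + 2·5) / -3 = -15/-3 = 5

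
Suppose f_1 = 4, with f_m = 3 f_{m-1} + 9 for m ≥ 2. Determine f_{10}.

f_2 = 3*4 + 9 = 21
f_3 = 3*21 + 9 = 72
f_4 = 3*72 + 9 = 225
f_5 = 3*225 + 9 = 684
f_6 = 3*684 + 9 = 2061
f_7 = 3*2061 + 9 = 6192
f_8 = 3*6192 + 9 = 18585
f_9 = 3*18585 + 9 = 55764
f_{10} = 3*55764 + 9 = 167301

167301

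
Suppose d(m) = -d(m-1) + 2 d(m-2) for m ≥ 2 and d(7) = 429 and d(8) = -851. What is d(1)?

9

Rearranging, d(m-2) = (d(m) + d(m-1)) / 2.
d(6) = (-851 + 429) / 2 = -422/2 = -211
d(5) = (429 + (-211)) / 2 = 218/2 = 109
d(4) = (-211 + 109) / 2 = -102/2 = -51
d(3) = (109 + (-51)) / 2 = 58/2 = 29
d(2) = (-51 + 29) / 2 = -22/2 = -11
d(1) = (29 + (-11)) / 2 = 18/2 = 9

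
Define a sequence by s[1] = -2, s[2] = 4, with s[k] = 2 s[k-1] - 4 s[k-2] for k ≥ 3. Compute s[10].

1024

s[3] = 2(4) - 4(-2) = 16
s[4] = 2(16) - 4(4) = 16
s[5] = 2(16) - 4(16) = -32
s[6] = 2(-32) - 4(16) = -128
s[7] = 2(-128) - 4(-32) = -128
s[8] = 2(-128) - 4(-128) = 256
s[9] = 2(256) - 4(-128) = 1024
s[10] = 2(1024) - 4(256) = 1024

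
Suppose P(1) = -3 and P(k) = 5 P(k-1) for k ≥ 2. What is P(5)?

-1875

P(2) = 5·(-3) = -15
P(3) = 5·(-15) = -75
P(4) = 5·(-75) = -375
P(5) = 5·(-375) = -1875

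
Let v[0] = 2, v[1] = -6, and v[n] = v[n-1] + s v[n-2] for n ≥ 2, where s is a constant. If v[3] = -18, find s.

v[2] = -6 + 2s
v[3] = -6 - 4s
So -6 - 4s = -18, giving s = 3.

3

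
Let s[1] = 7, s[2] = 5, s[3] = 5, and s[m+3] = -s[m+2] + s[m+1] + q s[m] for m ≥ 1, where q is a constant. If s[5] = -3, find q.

4

s[4] = 7q
s[5] = 5 - 2q
So 5 - 2q = -3, giving q = 4.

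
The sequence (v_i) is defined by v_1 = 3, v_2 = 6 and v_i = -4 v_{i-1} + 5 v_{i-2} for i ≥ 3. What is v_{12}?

v_3 = -4·6 + 5·3 = -9
v_4 = -4·(-9) + 5·6 = 66
v_5 = -4·66 + 5·(-9) = -309
v_6 = -4·(-309) + 5·66 = 1566
v_7 = -4·1566 + 5·(-309) = -7809
v_8 = -4·(-7809) + 5·1566 = 39066
v_9 = -4·39066 + 5·(-7809) = -195309
v_{10} = -4·(-195309) + 5·39066 = 976566
v_{11} = -4·976566 + 5·(-195309) = -4882809
v_{12} = -4·(-4882809) + 5·976566 = 24414066

24414066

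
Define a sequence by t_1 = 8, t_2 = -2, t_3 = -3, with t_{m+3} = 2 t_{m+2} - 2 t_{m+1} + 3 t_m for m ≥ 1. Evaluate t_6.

35

t_4 = 2(-3) - 2(-2) + 3(8) = 22
t_5 = 2(22) - 2(-3) + 3(-2) = 44
t_6 = 2(44) - 2(22) + 3(-3) = 35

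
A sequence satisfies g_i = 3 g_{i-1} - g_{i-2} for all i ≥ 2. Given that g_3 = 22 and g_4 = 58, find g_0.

Rearranging, g_{i-2} = -(g_i - 3 g_{i-1}).
g_2 = -(58 - 3·22) = 8
g_1 = -(22 - 3·8) = 2
g_0 = -(8 - 3·2) = -2

-2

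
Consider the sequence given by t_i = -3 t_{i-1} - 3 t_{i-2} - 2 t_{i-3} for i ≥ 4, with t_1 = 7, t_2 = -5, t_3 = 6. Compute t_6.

t_4 = -3(6) - 3(-5) - 2(7) = -17
t_5 = -3(-17) - 3(6) - 2(-5) = 43
t_6 = -3(43) - 3(-17) - 2(6) = -90

-90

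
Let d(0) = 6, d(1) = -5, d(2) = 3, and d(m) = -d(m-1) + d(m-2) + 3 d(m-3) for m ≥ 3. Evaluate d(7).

d(3) = -3 + (-5) + 3·6 = 10
d(4) = -10 + 3 + 3·(-5) = -22
d(5) = -(-22) + 10 + 3·3 = 41
d(6) = -41 + (-22) + 3·10 = -33
d(7) = -(-33) + 41 + 3·(-22) = 8

8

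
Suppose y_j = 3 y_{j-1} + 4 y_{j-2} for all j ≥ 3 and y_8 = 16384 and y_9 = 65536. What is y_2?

4

Rearranging, y_{j-2} = (y_j - 3 y_{j-1}) / 4.
y_7 = (65536 - 3(16384)) / 4 = 16384/4 = 4096
y_6 = (16384 - 3(4096)) / 4 = 4096/4 = 1024
y_5 = (4096 - 3(1024)) / 4 = 1024/4 = 256
y_4 = (1024 - 3(256)) / 4 = 256/4 = 64
y_3 = (256 - 3(64)) / 4 = 64/4 = 16
y_2 = (64 - 3(16)) / 4 = 16/4 = 4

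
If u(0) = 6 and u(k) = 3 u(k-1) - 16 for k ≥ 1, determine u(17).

-258280318

The fixed point is -16/(1 - 3) = 8, so u(k) - 8 = 3(u(k-1) - 8).
Hence u(k) = -2·3^k + 8.
u(17) = -2·3^{17} + 8 = -2·129140163 + 8 = -258280318.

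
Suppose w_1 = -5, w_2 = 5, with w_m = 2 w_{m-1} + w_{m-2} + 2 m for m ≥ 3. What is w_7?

563

w_3 = 2*5 + (-5) + 6 = 11
w_4 = 2*11 + 5 + 8 = 35
w_5 = 2*35 + 11 + 10 = 91
w_6 = 2*91 + 35 + 12 = 229
w_7 = 2*229 + 91 + 14 = 563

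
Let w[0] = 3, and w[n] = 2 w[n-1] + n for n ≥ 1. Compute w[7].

w[1] = 2*3 + 1 = 7
w[2] = 2*7 + 2 = 16
w[3] = 2*16 + 3 = 35
w[4] = 2*35 + 4 = 74
w[5] = 2*74 + 5 = 153
w[6] = 2*153 + 6 = 312
w[7] = 2*312 + 7 = 631

631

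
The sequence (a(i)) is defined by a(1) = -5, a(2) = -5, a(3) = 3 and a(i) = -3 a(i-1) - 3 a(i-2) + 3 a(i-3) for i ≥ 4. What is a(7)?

-117

a(4) = -3*3 - 3*(-5) + 3*(-5) = -9
a(5) = -3*(-9) - 3*3 + 3*(-5) = 3
a(6) = -3*3 - 3*(-9) + 3*3 = 27
a(7) = -3*27 - 3*3 + 3*(-9) = -117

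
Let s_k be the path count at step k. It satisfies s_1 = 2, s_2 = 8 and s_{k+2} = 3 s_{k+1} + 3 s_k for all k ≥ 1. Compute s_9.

89262

s_3 = 3(8) + 3(2) = 30
s_4 = 3(30) + 3(8) = 114
s_5 = 3(114) + 3(30) = 432
s_6 = 3(432) + 3(114) = 1638
s_7 = 3(1638) + 3(432) = 6210
s_8 = 3(6210) + 3(1638) = 23544
s_9 = 3(23544) + 3(6210) = 89262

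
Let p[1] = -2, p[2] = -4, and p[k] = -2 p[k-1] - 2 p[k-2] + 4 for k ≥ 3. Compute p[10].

p[3] = -2·(-4) - 2·(-2) + 4 = 16
p[4] = -2·16 - 2·(-4) + 4 = -20
p[5] = -2·(-20) - 2·16 + 4 = 12
p[6] = -2·12 - 2·(-20) + 4 = 20
p[7] = -2·20 - 2·12 + 4 = -60
p[8] = -2·(-60) - 2·20 + 4 = 84
p[9] = -2·84 - 2·(-60) + 4 = -44
p[10] = -2·(-44) - 2·84 + 4 = -76

-76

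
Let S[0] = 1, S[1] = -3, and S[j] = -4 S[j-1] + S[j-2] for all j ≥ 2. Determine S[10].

1346269

S[2] = -4(-3) + 1 = 13
S[3] = -4(13) + (-3) = -55
S[4] = -4(-55) + 13 = 233
S[5] = -4(233) + (-55) = -987
S[6] = -4(-987) + 233 = 4181
S[7] = -4(4181) + (-987) = -17711
S[8] = -4(-17711) + 4181 = 75025
S[9] = -4(75025) + (-17711) = -317811
S[10] = -4(-317811) + 75025 = 1346269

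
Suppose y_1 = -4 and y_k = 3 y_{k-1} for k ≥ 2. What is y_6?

-972

y_2 = 3·(-4) = -12
y_3 = 3·(-12) = -36
y_4 = 3·(-36) = -108
y_5 = 3·(-108) = -324
y_6 = 3·(-324) = -972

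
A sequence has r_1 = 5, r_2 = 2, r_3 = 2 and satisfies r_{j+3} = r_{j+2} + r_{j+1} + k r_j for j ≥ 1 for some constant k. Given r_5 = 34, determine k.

r_4 = 4 + 5k
r_5 = 6 + 7k
So 6 + 7k = 34, giving k = 4.

4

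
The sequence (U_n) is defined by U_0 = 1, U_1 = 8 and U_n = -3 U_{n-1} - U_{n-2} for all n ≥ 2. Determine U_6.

U_2 = -3·8 - 1 = -25
U_3 = -3·(-25) - 8 = 67
U_4 = -3·67 - (-25) = -176
U_5 = -3·(-176) - 67 = 461
U_6 = -3·461 - (-176) = -1207

-1207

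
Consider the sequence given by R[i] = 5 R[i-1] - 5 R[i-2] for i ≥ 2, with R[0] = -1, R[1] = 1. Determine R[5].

650

R[2] = 5*1 - 5*(-1) = 10
R[3] = 5*10 - 5*1 = 45
R[4] = 5*45 - 5*10 = 175
R[5] = 5*175 - 5*45 = 650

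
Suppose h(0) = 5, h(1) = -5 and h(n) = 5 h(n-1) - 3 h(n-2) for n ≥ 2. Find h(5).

-3470

h(2) = 5(-5) - 3(5) = -40
h(3) = 5(-40) - 3(-5) = -185
h(4) = 5(-185) - 3(-40) = -805
h(5) = 5(-805) - 3(-185) = -3470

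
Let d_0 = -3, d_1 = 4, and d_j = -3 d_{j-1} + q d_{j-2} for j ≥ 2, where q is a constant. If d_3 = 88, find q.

4

d_2 = -12 - 3q
d_3 = 36 + 13q
So 36 + 13q = 88, giving q = 4.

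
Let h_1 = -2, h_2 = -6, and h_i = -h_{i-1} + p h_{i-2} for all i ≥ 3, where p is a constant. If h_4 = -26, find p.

h_3 = 6 - 2p
h_4 = -6 - 4p
So -6 - 4p = -26, giving p = 5.

5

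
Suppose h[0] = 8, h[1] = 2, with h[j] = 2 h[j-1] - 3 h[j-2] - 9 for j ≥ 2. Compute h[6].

343

h[2] = 2*2 - 3*8 - 9 = -29
h[3] = 2*(-29) - 3*2 - 9 = -73
h[4] = 2*(-73) - 3*(-29) - 9 = -68
h[5] = 2*(-68) - 3*(-73) - 9 = 74
h[6] = 2*74 - 3*(-68) - 9 = 343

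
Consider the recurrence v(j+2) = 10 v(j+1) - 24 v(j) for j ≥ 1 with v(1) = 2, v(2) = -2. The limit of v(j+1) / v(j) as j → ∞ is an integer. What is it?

6

The characteristic equation is r^2 - 10r + 24 = 0, which factors as (r - 6)(r - 4) = 0.
So the roots are 6 and 4. Since |6| > |4| and the coefficient of 6^j is non-zero, the ratio tends to 6.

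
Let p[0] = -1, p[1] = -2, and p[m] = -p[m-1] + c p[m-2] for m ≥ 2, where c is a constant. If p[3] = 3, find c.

p[2] = 2 - c
p[3] = -2 - c
So -2 - c = 3, giving c = -5.

-5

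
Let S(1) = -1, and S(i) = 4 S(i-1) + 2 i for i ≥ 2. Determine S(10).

145628

S(2) = 4*(-1) + 4 = 0
S(3) = 4*0 + 6 = 6
S(4) = 4*6 + 8 = 32
S(5) = 4*32 + 10 = 138
S(6) = 4*138 + 12 = 564
S(7) = 4*564 + 14 = 2270
S(8) = 4*2270 + 16 = 9096
S(9) = 4*9096 + 18 = 36402
S(10) = 4*36402 + 20 = 145628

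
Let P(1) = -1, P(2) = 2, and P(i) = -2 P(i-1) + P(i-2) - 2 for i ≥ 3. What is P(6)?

86

P(3) = -2*2 + (-1) - 2 = -7
P(4) = -2*(-7) + 2 - 2 = 14
P(5) = -2*14 + (-7) - 2 = -37
P(6) = -2*(-37) + 14 - 2 = 86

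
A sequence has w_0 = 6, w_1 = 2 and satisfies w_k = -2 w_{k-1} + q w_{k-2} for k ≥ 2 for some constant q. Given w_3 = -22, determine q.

3

w_2 = -4 + 6q
w_3 = 8 - 10q
So 8 - 10q = -22, giving q = 3.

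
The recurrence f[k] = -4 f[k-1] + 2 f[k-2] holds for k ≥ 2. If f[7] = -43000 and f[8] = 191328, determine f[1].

-7

Rearranging, f[k-2] = (f[k] + 4 f[k-1]) / 2.
f[6] = (191328 + 4(-43000)) / 2 = 19328/2 = 9664
f[5] = (-43000 + 4(9664)) / 2 = -4344/2 = -2172
f[4] = (9664 + 4(-2172)) / 2 = 976/2 = 488
f[3] = (-2172 + 4(488)) / 2 = -220/2 = -110
f[2] = (488 + 4(-110)) / 2 = 48/2 = 24
f[1] = (-110 + 4(24)) / 2 = -14/2 = -7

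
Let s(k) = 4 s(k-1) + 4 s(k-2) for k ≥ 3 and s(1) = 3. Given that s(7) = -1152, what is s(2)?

Let s(2) = y.
s(3) = 12 + 4y
s(4) = 48 + 20y
s(5) = 240 + 96y
s(6) = 1152 + 464y
s(7) = 5568 + 2240y
So 5568 + 2240y = -1152, giving y = -3.

-3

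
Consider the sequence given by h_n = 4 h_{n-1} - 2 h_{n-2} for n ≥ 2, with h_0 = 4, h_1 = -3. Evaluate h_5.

-876

h_2 = 4*(-3) - 2*4 = -20
h_3 = 4*(-20) - 2*(-3) = -74
h_4 = 4*(-74) - 2*(-20) = -256
h_5 = 4*(-256) - 2*(-74) = -876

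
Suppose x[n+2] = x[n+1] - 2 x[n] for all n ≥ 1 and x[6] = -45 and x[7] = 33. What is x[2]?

Rearranging, x[n-2] = (x[n] - x[n-1]) / -2.
x[5] = (33 - (-45)) / -2 = 78/-2 = -39
x[4] = (-45 - (-39)) / -2 = -6/-2 = 3
x[3] = (-39 - 3) / -2 = -42/-2 = 21
x[2] = (3 - 21) / -2 = -18/-2 = 9

9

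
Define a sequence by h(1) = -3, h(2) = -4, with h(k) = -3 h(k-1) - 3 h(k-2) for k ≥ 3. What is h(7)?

h(3) = -3*(-4) - 3*(-3) = 21
h(4) = -3*21 - 3*(-4) = -51
h(5) = -3*(-51) - 3*21 = 90
h(6) = -3*90 - 3*(-51) = -117
h(7) = -3*(-117) - 3*90 = 81

81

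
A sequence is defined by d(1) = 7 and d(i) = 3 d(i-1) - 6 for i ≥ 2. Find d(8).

d(2) = 3·7 - 6 = 15
d(3) = 3·15 - 6 = 39
d(4) = 3·39 - 6 = 111
d(5) = 3·111 - 6 = 327
d(6) = 3·327 - 6 = 975
d(7) = 3·975 - 6 = 2919
d(8) = 3·2919 - 6 = 8751

8751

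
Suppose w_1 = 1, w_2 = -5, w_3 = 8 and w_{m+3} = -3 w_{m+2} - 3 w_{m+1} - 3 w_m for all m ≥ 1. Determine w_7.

w_4 = -3(8) - 3(-5) - 3(1) = -12
w_5 = -3(-12) - 3(8) - 3(-5) = 27
w_6 = -3(27) - 3(-12) - 3(8) = -69
w_7 = -3(-69) - 3(27) - 3(-12) = 162

162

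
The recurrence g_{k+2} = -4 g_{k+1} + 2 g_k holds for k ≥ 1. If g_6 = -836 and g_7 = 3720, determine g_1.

Rearranging, g_{k-2} = (g_k + 4 g_{k-1}) / 2.
g_5 = (3720 + 4·(-836)) / 2 = 376/2 = 188
g_4 = (-836 + 4·188) / 2 = -84/2 = -42
g_3 = (188 + 4·(-42)) / 2 = 20/2 = 10
g_2 = (-42 + 4·10) / 2 = -2/2 = -1
g_1 = (10 + 4·(-1)) / 2 = 6/2 = 3

3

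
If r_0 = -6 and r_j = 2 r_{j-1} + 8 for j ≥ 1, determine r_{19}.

1048568

The fixed point is 8/(1 - 2) = -8, so r_j + 8 = 2(r_{j-1} + 8).
Hence r_j = 2·2^j - 8.
r_{19} = 2·2^{19} - 8 = 2·524288 - 8 = 1048568.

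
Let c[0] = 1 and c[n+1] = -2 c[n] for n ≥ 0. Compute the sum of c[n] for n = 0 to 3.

-5

c[1] = -2·1 = -2
c[2] = -2·(-2) = 4
c[3] = -2·4 = -8
Sum = 1 + (-2) + 4 + (-8) = -5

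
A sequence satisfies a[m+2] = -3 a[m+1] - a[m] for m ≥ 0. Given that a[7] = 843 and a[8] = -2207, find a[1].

3

Rearranging, a[m-2] = -(a[m] + 3 a[m-1]).
a[6] = -(-2207 + 3*843) = -322
a[5] = -(843 + 3*(-322)) = 123
a[4] = -(-322 + 3*123) = -47
a[3] = -(123 + 3*(-47)) = 18
a[2] = -(-47 + 3*18) = -7
a[1] = -(18 + 3*(-7)) = 3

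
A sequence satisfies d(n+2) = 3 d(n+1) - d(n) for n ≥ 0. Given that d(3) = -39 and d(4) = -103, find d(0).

5

Rearranging, d(n-2) = -(d(n) - 3 d(n-1)).
d(2) = -(-103 - 3(-39)) = -14
d(1) = -(-39 - 3(-14)) = -3
d(0) = -(-14 - 3(-3)) = 5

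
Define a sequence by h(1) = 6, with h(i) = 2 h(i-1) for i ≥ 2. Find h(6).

h(2) = 2*6 = 12
h(3) = 2*12 = 24
h(4) = 2*24 = 48
h(5) = 2*48 = 96
h(6) = 2*96 = 192

192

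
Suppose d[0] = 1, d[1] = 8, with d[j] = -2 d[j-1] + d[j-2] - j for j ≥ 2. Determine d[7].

1363

d[2] = -2·8 + 1 - 2 = -17
d[3] = -2·(-17) + 8 - 3 = 39
d[4] = -2·39 + (-17) - 4 = -99
d[5] = -2·(-99) + 39 - 5 = 232
d[6] = -2·232 + (-99) - 6 = -569
d[7] = -2·(-569) + 232 - 7 = 1363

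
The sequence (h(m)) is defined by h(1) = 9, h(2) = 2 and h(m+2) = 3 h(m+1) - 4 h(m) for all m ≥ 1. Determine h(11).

h(3) = 3*2 - 4*9 = -30
h(4) = 3*(-30) - 4*2 = -98
h(5) = 3*(-98) - 4*(-30) = -174
h(6) = 3*(-174) - 4*(-98) = -130
h(7) = 3*(-130) - 4*(-174) = 306
h(8) = 3*306 - 4*(-130) = 1438
h(9) = 3*1438 - 4*306 = 3090
h(10) = 3*3090 - 4*1438 = 3518
h(11) = 3*3518 - 4*3090 = -1806

-1806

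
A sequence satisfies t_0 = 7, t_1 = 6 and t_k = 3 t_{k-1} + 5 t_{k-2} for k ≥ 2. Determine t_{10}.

4471088

t_2 = 3*6 + 5*7 = 53
t_3 = 3*53 + 5*6 = 189
t_4 = 3*189 + 5*53 = 832
t_5 = 3*832 + 5*189 = 3441
t_6 = 3*3441 + 5*832 = 14483
t_7 = 3*14483 + 5*3441 = 60654
t_8 = 3*60654 + 5*14483 = 254377
t_9 = 3*254377 + 5*60654 = 1066401
t_{10} = 3*1066401 + 5*254377 = 4471088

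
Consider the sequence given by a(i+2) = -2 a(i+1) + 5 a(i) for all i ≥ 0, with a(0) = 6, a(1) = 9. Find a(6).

a(2) = -2(9) + 5(6) = 12
a(3) = -2(12) + 5(9) = 21
a(4) = -2(21) + 5(12) = 18
a(5) = -2(18) + 5(21) = 69
a(6) = -2(69) + 5(18) = -48

-48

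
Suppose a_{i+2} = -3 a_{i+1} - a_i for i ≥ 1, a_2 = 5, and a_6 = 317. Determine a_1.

Let a_1 = v.
a_3 = -15 - v
a_4 = 40 + 3v
a_5 = -105 - 8v
a_6 = 275 + 21v
So 275 + 21v = 317, giving v = 2.

2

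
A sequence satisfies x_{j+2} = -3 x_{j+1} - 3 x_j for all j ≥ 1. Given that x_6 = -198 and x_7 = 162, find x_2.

-4

Rearranging, x_{j-2} = (x_j + 3 x_{j-1}) / -3.
x_5 = (162 + 3(-198)) / -3 = -432/-3 = 144
x_4 = (-198 + 3(144)) / -3 = 234/-3 = -78
x_3 = (144 + 3(-78)) / -3 = -90/-3 = 30
x_2 = (-78 + 3(30)) / -3 = 12/-3 = -4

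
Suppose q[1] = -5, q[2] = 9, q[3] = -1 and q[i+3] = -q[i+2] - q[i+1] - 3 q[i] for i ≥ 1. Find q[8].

q[4] = -(-1) - 9 - 3(-5) = 7
q[5] = -7 - (-1) - 3(9) = -33
q[6] = -(-33) - 7 - 3(-1) = 29
q[7] = -29 - (-33) - 3(7) = -17
q[8] = -(-17) - 29 - 3(-33) = 87

87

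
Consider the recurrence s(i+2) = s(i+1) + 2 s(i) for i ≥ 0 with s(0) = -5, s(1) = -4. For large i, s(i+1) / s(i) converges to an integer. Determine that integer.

The characteristic equation is r^2 - r - 2 = 0, which factors as (r - 2)(r + 1) = 0.
So the roots are 2 and -1. Since |2| > |-1| and the coefficient of 2^i is non-zero, the ratio tends to 2.

2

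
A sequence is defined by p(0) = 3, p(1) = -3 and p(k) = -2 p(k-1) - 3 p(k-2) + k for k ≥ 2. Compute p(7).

p(2) = -2*(-3) - 3*3 + 2 = -1
p(3) = -2*(-1) - 3*(-3) + 3 = 14
p(4) = -2*14 - 3*(-1) + 4 = -21
p(5) = -2*(-21) - 3*14 + 5 = 5
p(6) = -2*5 - 3*(-21) + 6 = 59
p(7) = -2*59 - 3*5 + 7 = -126

-126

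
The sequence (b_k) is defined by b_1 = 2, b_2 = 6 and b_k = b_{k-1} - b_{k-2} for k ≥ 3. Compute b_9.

4

b_3 = 6 - 2 = 4
b_4 = 4 - 6 = -2
b_5 = (-2) - 4 = -6
b_6 = (-6) - (-2) = -4
b_7 = (-4) - (-6) = 2
b_8 = 2 - (-4) = 6
b_9 = 6 - 2 = 4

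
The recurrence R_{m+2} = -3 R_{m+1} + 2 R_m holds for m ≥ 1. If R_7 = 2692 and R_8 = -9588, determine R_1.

-1

Rearranging, R_{m-2} = (R_m + 3 R_{m-1}) / 2.
R_6 = (-9588 + 3(2692)) / 2 = -1512/2 = -756
R_5 = (2692 + 3(-756)) / 2 = 424/2 = 212
R_4 = (-756 + 3(212)) / 2 = -120/2 = -60
R_3 = (212 + 3(-60)) / 2 = 32/2 = 16
R_2 = (-60 + 3(16)) / 2 = -12/2 = -6
R_1 = (16 + 3(-6)) / 2 = -2/2 = -1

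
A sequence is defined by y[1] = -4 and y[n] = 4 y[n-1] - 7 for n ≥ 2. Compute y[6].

-6483

y[2] = 4*(-4) - 7 = -23
y[3] = 4*(-23) - 7 = -99
y[4] = 4*(-99) - 7 = -403
y[5] = 4*(-403) - 7 = -1619
y[6] = 4*(-1619) - 7 = -6483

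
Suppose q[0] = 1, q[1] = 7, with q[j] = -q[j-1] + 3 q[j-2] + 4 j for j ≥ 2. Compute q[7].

439

q[2] = -7 + 3(1) + 8 = 4
q[3] = -4 + 3(7) + 12 = 29
q[4] = -29 + 3(4) + 16 = -1
q[5] = -(-1) + 3(29) + 20 = 108
q[6] = -108 + 3(-1) + 24 = -87
q[7] = -(-87) + 3(108) + 28 = 439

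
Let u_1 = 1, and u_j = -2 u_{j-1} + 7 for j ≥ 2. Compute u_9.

u_2 = -2·1 + 7 = 5
u_3 = -2·5 + 7 = -3
u_4 = -2·(-3) + 7 = 13
u_5 = -2·13 + 7 = -19
u_6 = -2·(-19) + 7 = 45
u_7 = -2·45 + 7 = -83
u_8 = -2·(-83) + 7 = 173
u_9 = -2·173 + 7 = -339

-339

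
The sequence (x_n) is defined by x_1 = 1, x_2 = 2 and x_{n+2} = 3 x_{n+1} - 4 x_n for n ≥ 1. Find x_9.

178

x_3 = 3(2) - 4(1) = 2
x_4 = 3(2) - 4(2) = -2
x_5 = 3(-2) - 4(2) = -14
x_6 = 3(-14) - 4(-2) = -34
x_7 = 3(-34) - 4(-14) = -46
x_8 = 3(-46) - 4(-34) = -2
x_9 = 3(-2) - 4(-46) = 178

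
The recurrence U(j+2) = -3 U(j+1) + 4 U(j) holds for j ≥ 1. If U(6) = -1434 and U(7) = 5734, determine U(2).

-6

Rearranging, U(j-2) = (U(j) + 3 U(j-1)) / 4.
U(5) = (5734 + 3·(-1434)) / 4 = 1432/4 = 358
U(4) = (-1434 + 3·358) / 4 = -360/4 = -90
U(3) = (358 + 3·(-90)) / 4 = 88/4 = 22
U(2) = (-90 + 3·22) / 4 = -24/4 = -6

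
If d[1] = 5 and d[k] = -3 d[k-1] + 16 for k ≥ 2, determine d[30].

The fixed point is 16/(1 + 3) = 4, so d[k] - 4 = -3(d[k-1] - 4).
Hence d[k] = 1·(-3)^{k-1} + 4.
d[30] = 1·(-3)^{29} + 4 = 1·-68630377364883 + 4 = -68630377364879.

-68630377364879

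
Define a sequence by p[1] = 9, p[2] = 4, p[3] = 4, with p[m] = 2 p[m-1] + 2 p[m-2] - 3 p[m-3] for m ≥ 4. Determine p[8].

p[4] = 2·4 + 2·4 - 3·9 = -11
p[5] = 2·(-11) + 2·4 - 3·4 = -26
p[6] = 2·(-26) + 2·(-11) - 3·4 = -86
p[7] = 2·(-86) + 2·(-26) - 3·(-11) = -191
p[8] = 2·(-191) + 2·(-86) - 3·(-26) = -476

-476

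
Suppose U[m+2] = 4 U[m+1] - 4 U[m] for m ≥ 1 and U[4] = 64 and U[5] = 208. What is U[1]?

Rearranging, U[m-2] = (U[m] - 4 U[m-1]) / -4.
U[3] = (208 - 4·64) / -4 = -48/-4 = 12
U[2] = (64 - 4·12) / -4 = 16/-4 = -4
U[1] = (12 - 4·(-4)) / -4 = 28/-4 = -7

-7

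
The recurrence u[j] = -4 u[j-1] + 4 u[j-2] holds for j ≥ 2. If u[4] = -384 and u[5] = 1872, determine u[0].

Rearranging, u[j-2] = (u[j] + 4 u[j-1]) / 4.
u[3] = (1872 + 4·(-384)) / 4 = 336/4 = 84
u[2] = (-384 + 4·84) / 4 = -48/4 = -12
u[1] = (84 + 4·(-12)) / 4 = 36/4 = 9
u[0] = (-12 + 4·9) / 4 = 24/4 = 6

6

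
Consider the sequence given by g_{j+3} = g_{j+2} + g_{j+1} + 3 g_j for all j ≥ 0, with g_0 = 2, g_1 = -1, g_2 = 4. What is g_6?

68

g_3 = 4 + (-1) + 3*2 = 9
g_4 = 9 + 4 + 3*(-1) = 10
g_5 = 10 + 9 + 3*4 = 31
g_6 = 31 + 10 + 3*9 = 68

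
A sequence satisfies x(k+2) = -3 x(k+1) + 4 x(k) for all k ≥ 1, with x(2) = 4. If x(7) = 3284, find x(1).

8

Let x(1) = v.
x(3) = -12 + 4v
x(4) = 52 - 12v
x(5) = -204 + 52v
x(6) = 820 - 204v
x(7) = -3276 + 820v
So -3276 + 820v = 3284, giving v = 8.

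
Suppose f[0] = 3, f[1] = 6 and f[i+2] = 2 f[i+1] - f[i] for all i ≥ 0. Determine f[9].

f[2] = 2(6) - 3 = 9
f[3] = 2(9) - 6 = 12
f[4] = 2(12) - 9 = 15
f[5] = 2(15) - 12 = 18
f[6] = 2(18) - 15 = 21
f[7] = 2(21) - 18 = 24
f[8] = 2(24) - 21 = 27
f[9] = 2(27) - 24 = 30

30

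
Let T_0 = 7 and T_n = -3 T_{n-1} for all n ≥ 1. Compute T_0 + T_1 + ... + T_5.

T_1 = -3*7 = -21
T_2 = -3*(-21) = 63
T_3 = -3*63 = -189
T_4 = -3*(-189) = 567
T_5 = -3*567 = -1701
Sum = 7 + (-21) + 63 + (-189) + 567 + (-1701) = -1274

-1274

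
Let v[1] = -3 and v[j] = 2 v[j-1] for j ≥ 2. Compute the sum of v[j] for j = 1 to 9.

-1533

v[2] = 2(-3) = -6
v[3] = 2(-6) = -12
v[4] = 2(-12) = -24
v[5] = 2(-24) = -48
v[6] = 2(-48) = -96
v[7] = 2(-96) = -192
v[8] = 2(-192) = -384
v[9] = 2(-384) = -768
Sum = (-3) + (-6) + (-12) + (-24) + (-48) + (-96) + (-192) + (-384) + (-768) = -1533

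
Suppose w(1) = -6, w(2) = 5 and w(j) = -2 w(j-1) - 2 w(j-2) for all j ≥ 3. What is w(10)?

80

w(3) = -2*5 - 2*(-6) = 2
w(4) = -2*2 - 2*5 = -14
w(5) = -2*(-14) - 2*2 = 24
w(6) = -2*24 - 2*(-14) = -20
w(7) = -2*(-20) - 2*24 = -8
w(8) = -2*(-8) - 2*(-20) = 56
w(9) = -2*56 - 2*(-8) = -96
w(10) = -2*(-96) - 2*56 = 80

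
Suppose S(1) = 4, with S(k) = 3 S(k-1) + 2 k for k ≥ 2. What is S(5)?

520

S(2) = 3·4 + 4 = 16
S(3) = 3·16 + 6 = 54
S(4) = 3·54 + 8 = 170
S(5) = 3·170 + 10 = 520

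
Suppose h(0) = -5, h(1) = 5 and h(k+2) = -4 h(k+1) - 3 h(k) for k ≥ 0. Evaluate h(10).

-5

h(2) = -4(5) - 3(-5) = -5
h(3) = -4(-5) - 3(5) = 5
h(4) = -4(5) - 3(-5) = -5
h(5) = -4(-5) - 3(5) = 5
h(6) = -4(5) - 3(-5) = -5
h(7) = -4(-5) - 3(5) = 5
h(8) = -4(5) - 3(-5) = -5
h(9) = -4(-5) - 3(5) = 5
h(10) = -4(5) - 3(-5) = -5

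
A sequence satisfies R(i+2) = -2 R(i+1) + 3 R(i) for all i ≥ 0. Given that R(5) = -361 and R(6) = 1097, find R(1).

-1

Rearranging, R(i-2) = (R(i) + 2 R(i-1)) / 3.
R(4) = (1097 + 2·(-361)) / 3 = 375/3 = 125
R(3) = (-361 + 2·125) / 3 = -111/3 = -37
R(2) = (125 + 2·(-37)) / 3 = 51/3 = 17
R(1) = (-37 + 2·17) / 3 = -3/3 = -1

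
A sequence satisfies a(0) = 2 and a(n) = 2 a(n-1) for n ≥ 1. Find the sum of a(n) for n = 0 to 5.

a(1) = 2(2) = 4
a(2) = 2(4) = 8
a(3) = 2(8) = 16
a(4) = 2(16) = 32
a(5) = 2(32) = 64
Sum = 2 + 4 + 8 + 16 + 32 + 64 = 126

126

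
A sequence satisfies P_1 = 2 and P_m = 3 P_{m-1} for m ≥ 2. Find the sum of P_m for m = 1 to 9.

P_2 = 3(2) = 6
P_3 = 3(6) = 18
P_4 = 3(18) = 54
P_5 = 3(54) = 162
P_6 = 3(162) = 486
P_7 = 3(486) = 1458
P_8 = 3(1458) = 4374
P_9 = 3(4374) = 13122
Sum = 2 + 6 + 18 + 54 + 162 + 486 + 1458 + 4374 + 13122 = 19682

19682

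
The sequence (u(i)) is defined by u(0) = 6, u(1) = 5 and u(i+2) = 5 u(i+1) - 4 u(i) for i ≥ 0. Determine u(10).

u(2) = 5*5 - 4*6 = 1
u(3) = 5*1 - 4*5 = -15
u(4) = 5*(-15) - 4*1 = -79
u(5) = 5*(-79) - 4*(-15) = -335
u(6) = 5*(-335) - 4*(-79) = -1359
u(7) = 5*(-1359) - 4*(-335) = -5455
u(8) = 5*(-5455) - 4*(-1359) = -21839
u(9) = 5*(-21839) - 4*(-5455) = -87375
u(10) = 5*(-87375) - 4*(-21839) = -349519

-349519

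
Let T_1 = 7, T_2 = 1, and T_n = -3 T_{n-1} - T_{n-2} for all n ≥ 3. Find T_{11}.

T_3 = -3(1) - 7 = -10
T_4 = -3(-10) - 1 = 29
T_5 = -3(29) - (-10) = -77
T_6 = -3(-77) - 29 = 202
T_7 = -3(202) - (-77) = -529
T_8 = -3(-529) - 202 = 1385
T_9 = -3(1385) - (-529) = -3626
T_{10} = -3(-3626) - 1385 = 9493
T_{11} = -3(9493) - (-3626) = -24853

-24853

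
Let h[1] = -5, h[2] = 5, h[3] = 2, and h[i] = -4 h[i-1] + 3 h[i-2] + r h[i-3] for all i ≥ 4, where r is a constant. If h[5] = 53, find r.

3

h[4] = 7 - 5r
h[5] = -22 + 25r
So -22 + 25r = 53, giving r = 3.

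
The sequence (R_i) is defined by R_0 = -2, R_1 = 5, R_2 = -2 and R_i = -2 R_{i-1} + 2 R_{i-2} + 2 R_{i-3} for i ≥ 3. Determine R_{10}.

-3768

R_3 = -2(-2) + 2(5) + 2(-2) = 10
R_4 = -2(10) + 2(-2) + 2(5) = -14
R_5 = -2(-14) + 2(10) + 2(-2) = 44
R_6 = -2(44) + 2(-14) + 2(10) = -96
R_7 = -2(-96) + 2(44) + 2(-14) = 252
R_8 = -2(252) + 2(-96) + 2(44) = -608
R_9 = -2(-608) + 2(252) + 2(-96) = 1528
R_{10} = -2(1528) + 2(-608) + 2(252) = -3768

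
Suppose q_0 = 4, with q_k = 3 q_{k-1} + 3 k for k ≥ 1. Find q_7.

q_1 = 3(4) + 3 = 15
q_2 = 3(15) + 6 = 51
q_3 = 3(51) + 9 = 162
q_4 = 3(162) + 12 = 498
q_5 = 3(498) + 15 = 1509
q_6 = 3(1509) + 18 = 4545
q_7 = 3(4545) + 21 = 13656

13656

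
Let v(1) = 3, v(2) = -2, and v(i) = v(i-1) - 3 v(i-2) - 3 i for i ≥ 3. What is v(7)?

1

v(3) = (-2) - 3·3 - 9 = -20
v(4) = (-20) - 3·(-2) - 12 = -26
v(5) = (-26) - 3·(-20) - 15 = 19
v(6) = 19 - 3·(-26) - 18 = 79
v(7) = 79 - 3·19 - 21 = 1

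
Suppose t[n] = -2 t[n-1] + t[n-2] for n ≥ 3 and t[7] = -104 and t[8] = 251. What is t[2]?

-1

Rearranging, t[n-2] = t[n] + 2 t[n-1].
t[6] = 251 + 2*(-104) = 43
t[5] = -104 + 2*43 = -18
t[4] = 43 + 2*(-18) = 7
t[3] = -18 + 2*7 = -4
t[2] = 7 + 2*(-4) = -1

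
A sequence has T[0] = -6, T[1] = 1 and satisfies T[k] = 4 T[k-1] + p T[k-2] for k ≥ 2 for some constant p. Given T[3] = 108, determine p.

T[2] = 4 - 6p
T[3] = 16 - 23p
So 16 - 23p = 108, giving p = -4.

-4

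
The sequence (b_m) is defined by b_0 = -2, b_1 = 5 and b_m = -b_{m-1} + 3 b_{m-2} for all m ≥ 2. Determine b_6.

-314

b_2 = -5 + 3(-2) = -11
b_3 = -(-11) + 3(5) = 26
b_4 = -26 + 3(-11) = -59
b_5 = -(-59) + 3(26) = 137
b_6 = -137 + 3(-59) = -314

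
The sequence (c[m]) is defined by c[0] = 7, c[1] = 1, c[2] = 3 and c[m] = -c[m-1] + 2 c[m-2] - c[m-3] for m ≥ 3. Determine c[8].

307

c[3] = -3 + 2(1) - 7 = -8
c[4] = -(-8) + 2(3) - 1 = 13
c[5] = -13 + 2(-8) - 3 = -32
c[6] = -(-32) + 2(13) - (-8) = 66
c[7] = -66 + 2(-32) - 13 = -143
c[8] = -(-143) + 2(66) - (-32) = 307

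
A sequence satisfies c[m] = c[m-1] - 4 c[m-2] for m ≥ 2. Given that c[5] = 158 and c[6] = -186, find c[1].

-2

Rearranging, c[m-2] = (c[m] - c[m-1]) / -4.
c[4] = (-186 - 158) / -4 = -344/-4 = 86
c[3] = (158 - 86) / -4 = 72/-4 = -18
c[2] = (86 - (-18)) / -4 = 104/-4 = -26
c[1] = (-18 - (-26)) / -4 = 8/-4 = -2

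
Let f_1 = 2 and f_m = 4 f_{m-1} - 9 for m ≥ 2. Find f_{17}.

The fixed point is -9/(1 - 4) = 3, so f_m - 3 = 4(f_{m-1} - 3).
Hence f_m = -1·4^{m-1} + 3.
f_{17} = -1·4^{16} + 3 = -1·4294967296 + 3 = -4294967293.

-4294967293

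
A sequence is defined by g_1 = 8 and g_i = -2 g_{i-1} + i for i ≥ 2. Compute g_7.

479

g_2 = -2*8 + 2 = -14
g_3 = -2*(-14) + 3 = 31
g_4 = -2*31 + 4 = -58
g_5 = -2*(-58) + 5 = 121
g_6 = -2*121 + 6 = -236
g_7 = -2*(-236) + 7 = 479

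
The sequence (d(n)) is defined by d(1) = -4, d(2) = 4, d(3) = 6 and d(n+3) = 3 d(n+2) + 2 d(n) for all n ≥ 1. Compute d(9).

d(4) = 3(6) + 2(-4) = 10
d(5) = 3(10) + 2(4) = 38
d(6) = 3(38) + 2(6) = 126
d(7) = 3(126) + 2(10) = 398
d(8) = 3(398) + 2(38) = 1270
d(9) = 3(1270) + 2(126) = 4062

4062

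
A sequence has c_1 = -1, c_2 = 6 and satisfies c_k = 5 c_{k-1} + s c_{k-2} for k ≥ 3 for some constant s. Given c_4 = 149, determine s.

-1

c_3 = 30 - s
c_4 = 150 + s
So 150 + s = 149, giving s = -1.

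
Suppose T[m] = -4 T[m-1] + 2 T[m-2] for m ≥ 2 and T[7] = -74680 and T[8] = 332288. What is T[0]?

Rearranging, T[m-2] = (T[m] + 4 T[m-1]) / 2.
T[6] = (332288 + 4·(-74680)) / 2 = 33568/2 = 16784
T[5] = (-74680 + 4·16784) / 2 = -7544/2 = -3772
T[4] = (16784 + 4·(-3772)) / 2 = 1696/2 = 848
T[3] = (-3772 + 4·848) / 2 = -380/2 = -190
T[2] = (848 + 4·(-190)) / 2 = 88/2 = 44
T[1] = (-190 + 4·44) / 2 = -14/2 = -7
T[0] = (44 + 4·(-7)) / 2 = 16/2 = 8

8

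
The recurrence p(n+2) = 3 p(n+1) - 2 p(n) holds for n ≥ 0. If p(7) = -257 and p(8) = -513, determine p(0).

Rearranging, p(n-2) = (p(n) - 3 p(n-1)) / -2.
p(6) = (-513 - 3·(-257)) / -2 = 258/-2 = -129
p(5) = (-257 - 3·(-129)) / -2 = 130/-2 = -65
p(4) = (-129 - 3·(-65)) / -2 = 66/-2 = -33
p(3) = (-65 - 3·(-33)) / -2 = 34/-2 = -17
p(2) = (-33 - 3·(-17)) / -2 = 18/-2 = -9
p(1) = (-17 - 3·(-9)) / -2 = 10/-2 = -5
p(0) = (-9 - 3·(-5)) / -2 = 6/-2 = -3

-3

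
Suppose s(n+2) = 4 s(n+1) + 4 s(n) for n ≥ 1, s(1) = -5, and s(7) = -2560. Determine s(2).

3

Let s(2) = x.
s(3) = -20 + 4x
s(4) = -80 + 20x
s(5) = -400 + 96x
s(6) = -1920 + 464x
s(7) = -9280 + 2240x
So -9280 + 2240x = -2560, giving x = 3.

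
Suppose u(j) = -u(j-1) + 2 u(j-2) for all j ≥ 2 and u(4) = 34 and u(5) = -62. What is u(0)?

Rearranging, u(j-2) = (u(j) + u(j-1)) / 2.
u(3) = (-62 + 34) / 2 = -28/2 = -14
u(2) = (34 + (-14)) / 2 = 20/2 = 10
u(1) = (-14 + 10) / 2 = -4/2 = -2
u(0) = (10 + (-2)) / 2 = 8/2 = 4

4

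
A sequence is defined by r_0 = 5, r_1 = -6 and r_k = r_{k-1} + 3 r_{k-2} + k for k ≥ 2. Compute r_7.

216

r_2 = (-6) + 3*5 + 2 = 11
r_3 = 11 + 3*(-6) + 3 = -4
r_4 = (-4) + 3*11 + 4 = 33
r_5 = 33 + 3*(-4) + 5 = 26
r_6 = 26 + 3*33 + 6 = 131
r_7 = 131 + 3*26 + 7 = 216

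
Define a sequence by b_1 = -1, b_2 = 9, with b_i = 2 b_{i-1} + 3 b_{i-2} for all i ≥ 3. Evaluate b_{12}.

354297

b_3 = 2·9 + 3·(-1) = 15
b_4 = 2·15 + 3·9 = 57
b_5 = 2·57 + 3·15 = 159
b_6 = 2·159 + 3·57 = 489
b_7 = 2·489 + 3·159 = 1455
b_8 = 2·1455 + 3·489 = 4377
b_9 = 2·4377 + 3·1455 = 13119
b_{10} = 2·13119 + 3·4377 = 39369
b_{11} = 2·39369 + 3·13119 = 118095
b_{12} = 2·118095 + 3·39369 = 354297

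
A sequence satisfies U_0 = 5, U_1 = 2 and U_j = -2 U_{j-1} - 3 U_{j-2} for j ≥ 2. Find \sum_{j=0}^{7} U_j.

U_2 = -2·2 - 3·5 = -19
U_3 = -2·(-19) - 3·2 = 32
U_4 = -2·32 - 3·(-19) = -7
U_5 = -2·(-7) - 3·32 = -82
U_6 = -2·(-82) - 3·(-7) = 185
U_7 = -2·185 - 3·(-82) = -124
Sum = 5 + 2 + (-19) + 32 + (-7) + (-82) + 185 + (-124) = -8

-8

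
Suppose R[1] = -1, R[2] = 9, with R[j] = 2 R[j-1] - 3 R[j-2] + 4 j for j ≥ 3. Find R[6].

-79

R[3] = 2(9) - 3(-1) + 12 = 33
R[4] = 2(33) - 3(9) + 16 = 55
R[5] = 2(55) - 3(33) + 20 = 31
R[6] = 2(31) - 3(55) + 24 = -79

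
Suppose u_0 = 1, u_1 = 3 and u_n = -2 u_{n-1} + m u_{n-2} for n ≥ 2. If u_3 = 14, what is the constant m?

u_2 = -6 + m
u_3 = 12 + m
So 12 + m = 14, giving m = 2.

2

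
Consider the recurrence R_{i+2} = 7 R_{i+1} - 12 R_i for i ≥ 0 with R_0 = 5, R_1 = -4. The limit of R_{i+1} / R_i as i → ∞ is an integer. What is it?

The characteristic equation is r^2 - 7r + 12 = 0, which factors as (r - 4)(r - 3) = 0.
So the roots are 4 and 3. Since |4| > |3| and the coefficient of 4^i is non-zero, the ratio tends to 4.

4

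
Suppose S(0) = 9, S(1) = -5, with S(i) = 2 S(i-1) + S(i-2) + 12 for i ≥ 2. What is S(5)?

203

S(2) = 2·(-5) + 9 + 12 = 11
S(3) = 2·11 + (-5) + 12 = 29
S(4) = 2·29 + 11 + 12 = 81
S(5) = 2·81 + 29 + 12 = 203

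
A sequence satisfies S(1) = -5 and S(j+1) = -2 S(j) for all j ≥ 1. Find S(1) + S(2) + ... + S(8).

S(2) = -2*(-5) = 10
S(3) = -2*10 = -20
S(4) = -2*(-20) = 40
S(5) = -2*40 = -80
S(6) = -2*(-80) = 160
S(7) = -2*160 = -320
S(8) = -2*(-320) = 640
Sum = (-5) + 10 + (-20) + 40 + (-80) + 160 + (-320) + 640 = 425

425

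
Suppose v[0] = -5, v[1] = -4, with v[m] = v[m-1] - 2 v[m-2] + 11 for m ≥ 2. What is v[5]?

v[2] = (-4) - 2*(-5) + 11 = 17
v[3] = 17 - 2*(-4) + 11 = 36
v[4] = 36 - 2*17 + 11 = 13
v[5] = 13 - 2*36 + 11 = -48

-48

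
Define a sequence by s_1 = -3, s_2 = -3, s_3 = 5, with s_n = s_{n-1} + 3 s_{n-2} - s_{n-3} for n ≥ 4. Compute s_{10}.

397

s_4 = 5 + 3·(-3) - (-3) = -1
s_5 = (-1) + 3·5 - (-3) = 17
s_6 = 17 + 3·(-1) - 5 = 9
s_7 = 9 + 3·17 - (-1) = 61
s_8 = 61 + 3·9 - 17 = 71
s_9 = 71 + 3·61 - 9 = 245
s_{10} = 245 + 3·71 - 61 = 397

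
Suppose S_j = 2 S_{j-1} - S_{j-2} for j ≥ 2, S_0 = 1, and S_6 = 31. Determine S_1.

6

Let S_1 = x.
S_2 = -1 + 2x
S_3 = -2 + 3x
S_4 = -3 + 4x
S_5 = -4 + 5x
S_6 = -5 + 6x
So -5 + 6x = 31, giving x = 6.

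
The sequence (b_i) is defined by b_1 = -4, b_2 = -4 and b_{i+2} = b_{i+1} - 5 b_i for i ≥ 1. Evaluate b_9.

b_3 = (-4) - 5(-4) = 16
b_4 = 16 - 5(-4) = 36
b_5 = 36 - 5(16) = -44
b_6 = (-44) - 5(36) = -224
b_7 = (-224) - 5(-44) = -4
b_8 = (-4) - 5(-224) = 1116
b_9 = 1116 - 5(-4) = 1136

1136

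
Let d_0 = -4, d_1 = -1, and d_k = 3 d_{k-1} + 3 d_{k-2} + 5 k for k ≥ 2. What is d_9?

2079

d_2 = 3·(-1) + 3·(-4) + 10 = -5
d_3 = 3·(-5) + 3·(-1) + 15 = -3
d_4 = 3·(-3) + 3·(-5) + 20 = -4
d_5 = 3·(-4) + 3·(-3) + 25 = 4
d_6 = 3·4 + 3·(-4) + 30 = 30
d_7 = 3·30 + 3·4 + 35 = 137
d_8 = 3·137 + 3·30 + 40 = 541
d_9 = 3·541 + 3·137 + 45 = 2079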